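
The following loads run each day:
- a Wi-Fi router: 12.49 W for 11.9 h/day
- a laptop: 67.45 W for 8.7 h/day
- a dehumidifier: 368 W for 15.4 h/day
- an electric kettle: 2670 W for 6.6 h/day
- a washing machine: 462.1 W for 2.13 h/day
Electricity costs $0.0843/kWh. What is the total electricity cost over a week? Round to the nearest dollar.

Wi-Fi router: 12.49 W × 11.9 h × 7 d = 1,040 Wh = 1.04 kWh
laptop: 67.45 W × 8.7 h × 7 d = 4,108 Wh = 4.108 kWh
dehumidifier: 368 W × 15.4 h × 7 d = 39,670 Wh = 39.67 kWh
electric kettle: 2670 W × 6.6 h × 7 d = 123,354 Wh = 123.4 kWh
washing machine: 462.1 W × 2.13 h × 7 d = 6,890 Wh = 6.89 kWh
Total energy = 1.04 + 4.108 + 39.67 + 123.4 + 6.89 = 175.1 kWh
Cost = 175.1 kWh × $0.0843 = $14.76 ≈ $15

$15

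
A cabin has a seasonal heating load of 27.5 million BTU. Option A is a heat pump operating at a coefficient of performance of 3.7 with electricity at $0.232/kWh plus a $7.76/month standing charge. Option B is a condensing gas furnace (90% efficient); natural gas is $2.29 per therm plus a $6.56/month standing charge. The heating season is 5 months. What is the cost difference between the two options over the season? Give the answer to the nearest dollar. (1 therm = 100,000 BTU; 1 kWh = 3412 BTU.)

Heat load = 27.5 × 10⁶ BTU = 27,500,000 BTU
Gas: input = 27,500,000 / 0.90 = 30,555,556 BTU = 305.6 therm → 305.6 × $2.29 = $699.72; + 5 × $6.56 standing = $732.52
Heat pump: 27,500,000 BTU / 3412 = 8,060 kWh heat; / 3.7 = 2,178 kWh in → × $0.232 = $505.37; + 5 × $7.76 standing = $544.17
Difference = |$732.52 − $544.17| = $188.35 ≈ $188

$188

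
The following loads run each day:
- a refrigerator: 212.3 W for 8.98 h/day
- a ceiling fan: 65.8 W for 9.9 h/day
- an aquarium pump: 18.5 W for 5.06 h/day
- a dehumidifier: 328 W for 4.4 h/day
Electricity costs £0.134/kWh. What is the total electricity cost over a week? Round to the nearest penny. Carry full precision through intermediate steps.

£3.84

refrigerator: 212.3 W × 8.98 h × 7 d = 13,345 Wh = 13.35 kWh
ceiling fan: 65.8 W × 9.9 h × 7 d = 4,560 Wh = 4.56 kWh
aquarium pump: 18.5 W × 5.06 h × 7 d = 655 Wh = 0.6553 kWh
dehumidifier: 328 W × 4.4 h × 7 d = 10,102 Wh = 10.1 kWh
Total energy = 13.35 + 4.56 + 0.6553 + 10.1 = 28.66 kWh
Cost = 28.66 kWh × £0.134 = £3.84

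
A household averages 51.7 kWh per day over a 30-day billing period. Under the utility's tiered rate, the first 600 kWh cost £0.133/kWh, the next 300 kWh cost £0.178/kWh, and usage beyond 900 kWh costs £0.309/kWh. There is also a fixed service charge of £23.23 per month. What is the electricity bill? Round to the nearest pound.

Usage = 51.7 kWh/day × 30 days = 1551 kWh
First 600 kWh × £0.133 = £79.80
Next 300 kWh × £0.178 = £53.40
Remaining 651 kWh × £0.309 = £201.16
Energy charge = £334.36; + service £23.23 = £357.59 ≈ £358

£358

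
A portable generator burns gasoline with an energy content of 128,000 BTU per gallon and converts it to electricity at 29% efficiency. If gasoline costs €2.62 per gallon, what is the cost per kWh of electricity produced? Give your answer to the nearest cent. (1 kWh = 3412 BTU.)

Electrical output per gallon = 128,000 BTU × 0.29 / 3412 BTU/kWh = 10.88 kWh
Cost per kWh = €2.62 / 10.88 kWh = €0.241

€0.24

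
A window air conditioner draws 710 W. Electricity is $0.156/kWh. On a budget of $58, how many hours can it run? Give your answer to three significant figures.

524 h

Energy budget = $58 / $0.156 per kWh = 371.8 kWh = 371,795 Wh
Runtime = 371,795 Wh / 710 W = 523.7 h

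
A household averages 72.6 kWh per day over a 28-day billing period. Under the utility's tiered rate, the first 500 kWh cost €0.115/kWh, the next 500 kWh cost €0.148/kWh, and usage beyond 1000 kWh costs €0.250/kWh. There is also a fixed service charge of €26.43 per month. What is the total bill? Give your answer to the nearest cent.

Usage = 72.6 kWh/day × 28 days = 2032.8 kWh
First 500 kWh × €0.115 = €57.50
Next 500 kWh × €0.148 = €74.00
Remaining 1032.8 kWh × €0.250 = €258.20
Energy charge = €389.70; + service €26.43 = €416.13

€416.13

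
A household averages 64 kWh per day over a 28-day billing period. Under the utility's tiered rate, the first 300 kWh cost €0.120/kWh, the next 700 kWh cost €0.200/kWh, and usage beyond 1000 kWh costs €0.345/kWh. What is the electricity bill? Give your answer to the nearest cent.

€449.24

Usage = 64 kWh/day × 28 days = 1792 kWh
First 300 kWh × €0.120 = €36.00
Next 700 kWh × €0.200 = €140.00
Remaining 792 kWh × €0.345 = €273.24
Total = €449.24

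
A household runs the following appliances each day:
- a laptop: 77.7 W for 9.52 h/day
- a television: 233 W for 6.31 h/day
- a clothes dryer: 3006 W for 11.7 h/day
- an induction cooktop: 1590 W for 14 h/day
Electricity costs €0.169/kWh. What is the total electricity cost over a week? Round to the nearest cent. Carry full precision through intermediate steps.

€70.55

laptop: 77.7 W × 9.52 h × 7 d = 5,178 Wh = 5.178 kWh
television: 233 W × 6.31 h × 7 d = 10,292 Wh = 10.29 kWh
clothes dryer: 3006 W × 11.7 h × 7 d = 246,191 Wh = 246.2 kWh
induction cooktop: 1590 W × 14 h × 7 d = 155,820 Wh = 155.8 kWh
Total energy = 5.178 + 10.29 + 246.2 + 155.8 = 417.5 kWh
Cost = 417.5 kWh × €0.169 = €70.55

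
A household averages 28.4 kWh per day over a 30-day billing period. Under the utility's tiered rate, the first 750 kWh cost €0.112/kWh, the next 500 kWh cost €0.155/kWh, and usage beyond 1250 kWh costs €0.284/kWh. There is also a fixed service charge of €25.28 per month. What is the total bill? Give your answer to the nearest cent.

Usage = 28.4 kWh/day × 30 days = 852 kWh
First 750 kWh × €0.112 = €84.00
Next 102 kWh × €0.155 = €15.81
Remaining tier: 0 kWh (not reached)
Energy charge = €99.81; + service €25.28 = €125.09

€125.09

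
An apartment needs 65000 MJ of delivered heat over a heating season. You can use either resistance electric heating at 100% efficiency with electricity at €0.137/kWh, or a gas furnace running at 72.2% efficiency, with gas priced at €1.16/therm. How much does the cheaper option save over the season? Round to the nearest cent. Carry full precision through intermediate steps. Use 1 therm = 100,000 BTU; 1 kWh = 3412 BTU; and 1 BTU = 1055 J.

€1483.97

Heat load = 65000 MJ = 65,000,000,000 J / 1055 = 61,611,374 BTU
Gas: input = 61,611,374 / 0.722 = 85,334,314 BTU = 853.3 therm → 853.3 × €1.16 = €989.88
Electric: 61,611,374 BTU / 3412 = 18,060 kWh → × €0.137 = €2,473.84
Difference = |€989.88 − €2,473.84| = €1,483.97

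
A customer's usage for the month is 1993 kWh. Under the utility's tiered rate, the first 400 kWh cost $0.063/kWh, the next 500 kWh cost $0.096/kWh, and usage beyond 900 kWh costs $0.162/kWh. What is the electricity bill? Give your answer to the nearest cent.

$250.27

First 400 kWh × $0.063 = $25.20
Next 500 kWh × $0.096 = $48.00
Remaining 1093 kWh × $0.162 = $177.07
Total = $250.27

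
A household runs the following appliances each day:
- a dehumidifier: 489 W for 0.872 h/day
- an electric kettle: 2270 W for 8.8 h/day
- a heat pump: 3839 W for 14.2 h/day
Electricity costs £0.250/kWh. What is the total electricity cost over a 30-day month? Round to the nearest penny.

dehumidifier: 489 W × 0.872 h × 30 d = 12,792 Wh = 12.79 kWh
electric kettle: 2270 W × 8.8 h × 30 d = 599,280 Wh = 599.3 kWh
heat pump: 3839 W × 14.2 h × 30 d = 1,635,414 Wh = 1,635 kWh
Total energy = 12.79 + 599.3 + 1,635 = 2,247 kWh
Cost = 2,247 kWh × £0.250 = £561.87

£561.87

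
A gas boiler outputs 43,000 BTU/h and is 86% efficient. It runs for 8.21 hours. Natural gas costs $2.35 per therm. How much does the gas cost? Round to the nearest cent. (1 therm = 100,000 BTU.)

Heat delivered = 43,000 BTU/h × 8.21 h = 353,030 BTU
Gas input = 353,030 / 0.86 = 410,500 BTU
= 410,500 / 100,000 = 4.105 therm
Cost = 4.105 × $2.35/therm = $9.65

$9.65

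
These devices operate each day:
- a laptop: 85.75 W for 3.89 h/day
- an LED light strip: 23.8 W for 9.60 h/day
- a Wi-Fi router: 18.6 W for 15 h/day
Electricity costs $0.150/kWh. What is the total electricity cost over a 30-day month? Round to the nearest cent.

$3.78

laptop: 85.75 W × 3.89 h × 30 d = 10,007 Wh = 10.01 kWh
LED light strip: 23.8 W × 9.60 h × 30 d = 6,854 Wh = 6.854 kWh
Wi-Fi router: 18.6 W × 15 h × 30 d = 8,370 Wh = 8.37 kWh
Total energy = 10.01 + 6.854 + 8.37 = 25.23 kWh
Cost = 25.23 kWh × $0.150 = $3.78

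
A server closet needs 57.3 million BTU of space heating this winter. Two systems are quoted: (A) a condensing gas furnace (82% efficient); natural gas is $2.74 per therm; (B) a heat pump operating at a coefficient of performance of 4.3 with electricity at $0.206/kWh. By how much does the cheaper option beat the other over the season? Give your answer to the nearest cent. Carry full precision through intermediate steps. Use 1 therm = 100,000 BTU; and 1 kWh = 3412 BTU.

$1110.12

Heat load = 57.3 × 10⁶ BTU = 57,300,000 BTU
Gas: input = 57,300,000 / 0.82 = 69,878,049 BTU = 698.8 therm → 698.8 × $2.74 = $1,914.66
Heat pump: 57,300,000 BTU / 3412 = 16,790 kWh heat; / 4.3 = 3,906 kWh in → × $0.206 = $804.53
Difference = |$1,914.66 − $804.53| = $1,110.12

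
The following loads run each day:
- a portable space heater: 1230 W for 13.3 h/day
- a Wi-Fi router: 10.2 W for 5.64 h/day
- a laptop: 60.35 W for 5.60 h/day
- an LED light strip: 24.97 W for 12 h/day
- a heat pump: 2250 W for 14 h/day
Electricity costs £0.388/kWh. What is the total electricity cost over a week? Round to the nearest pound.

portable space heater: 1230 W × 13.3 h × 7 d = 114,513 Wh = 114.5 kWh
Wi-Fi router: 10.2 W × 5.64 h × 7 d = 403 Wh = 0.4027 kWh
laptop: 60.35 W × 5.60 h × 7 d = 2,366 Wh = 2.366 kWh
LED light strip: 24.97 W × 12 h × 7 d = 2,097 Wh = 2.097 kWh
heat pump: 2250 W × 14 h × 7 d = 220,500 Wh = 220.5 kWh
Total energy = 114.5 + 0.4027 + 2.366 + 2.097 + 220.5 = 339.9 kWh
Cost = 339.9 kWh × £0.388 = £131.87 ≈ £132

£132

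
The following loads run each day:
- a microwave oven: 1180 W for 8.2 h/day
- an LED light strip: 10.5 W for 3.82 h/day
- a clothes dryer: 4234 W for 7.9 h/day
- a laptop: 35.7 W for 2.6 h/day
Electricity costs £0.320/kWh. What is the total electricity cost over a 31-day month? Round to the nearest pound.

microwave oven: 1180 W × 8.2 h × 31 d = 299,956 Wh = 300 kWh
LED light strip: 10.5 W × 3.82 h × 31 d = 1,243 Wh = 1.243 kWh
clothes dryer: 4234 W × 7.9 h × 31 d = 1,036,907 Wh = 1,037 kWh
laptop: 35.7 W × 2.6 h × 31 d = 2,877 Wh = 2.877 kWh
Total energy = 300 + 1.243 + 1,037 + 2.877 = 1,341 kWh
Cost = 1,341 kWh × £0.320 = £429.11 ≈ £429

£429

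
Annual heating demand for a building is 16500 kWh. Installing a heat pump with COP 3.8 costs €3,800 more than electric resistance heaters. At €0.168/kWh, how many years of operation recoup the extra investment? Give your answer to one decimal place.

1.9 years

Resistance: 16500 kWh × €0.168 = €2,772.00/yr
Heat pump: 16500 / 3.8 = 4342 kWh in → × €0.168 = €729.47/yr
Annual savings = €2,042.53
Payback = €3,800 / €2,042.53 = 1.86 years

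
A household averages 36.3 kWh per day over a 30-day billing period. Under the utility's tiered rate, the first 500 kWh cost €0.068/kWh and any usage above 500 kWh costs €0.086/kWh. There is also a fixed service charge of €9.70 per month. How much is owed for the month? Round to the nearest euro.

€94

Usage = 36.3 kWh/day × 30 days = 1089 kWh
First 500 kWh × €0.068 = €34.00
Remaining 589 kWh × €0.086 = €50.65
Energy charge = €84.65; + service €9.70 = €94.35 ≈ €94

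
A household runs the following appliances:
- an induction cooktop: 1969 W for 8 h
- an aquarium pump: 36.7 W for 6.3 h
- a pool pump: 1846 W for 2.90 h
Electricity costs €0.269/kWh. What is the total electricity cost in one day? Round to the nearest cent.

€5.74

induction cooktop: 1969 W × 8 h = 15,752 Wh = 15.75 kWh
aquarium pump: 36.7 W × 6.3 h = 231 Wh = 0.2312 kWh
pool pump: 1846 W × 2.90 h = 5,353 Wh = 5.353 kWh
Total energy = 15.75 + 0.2312 + 5.353 = 21.34 kWh
Cost = 21.34 kWh × €0.269 = €5.74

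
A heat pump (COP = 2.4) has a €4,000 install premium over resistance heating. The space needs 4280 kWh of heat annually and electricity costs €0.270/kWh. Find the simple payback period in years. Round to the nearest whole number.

6 years

Resistance: 4280 kWh × €0.270 = €1,155.60/yr
Heat pump: 4280 / 2.4 = 1783 kWh in → × €0.270 = €481.50/yr
Annual savings = €674.10
Payback = €4,000 / €674.10 = 5.93 years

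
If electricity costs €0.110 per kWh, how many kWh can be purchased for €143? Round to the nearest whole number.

€143 / €0.110 per kWh = 1,300 kWh

1300 kWh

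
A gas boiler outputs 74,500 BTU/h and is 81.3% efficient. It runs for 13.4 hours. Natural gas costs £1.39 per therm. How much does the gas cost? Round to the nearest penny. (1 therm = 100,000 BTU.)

£17.07

Heat delivered = 74,500 BTU/h × 13.4 h = 998,300 BTU
Gas input = 998,300 / 0.813 = 1,227,921 BTU
= 1,227,921 / 100,000 = 12.28 therm
Cost = 12.28 × £1.39/therm = £17.07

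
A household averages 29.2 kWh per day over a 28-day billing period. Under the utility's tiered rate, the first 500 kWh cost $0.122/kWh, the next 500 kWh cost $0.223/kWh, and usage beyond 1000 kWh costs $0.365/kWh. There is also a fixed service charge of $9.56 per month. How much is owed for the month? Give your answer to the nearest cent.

Usage = 29.2 kWh/day × 28 days = 817.6 kWh
First 500 kWh × $0.122 = $61.00
Next 317.6 kWh × $0.223 = $70.82
Remaining tier: 0 kWh (not reached)
Energy charge = $131.82; + service $9.56 = $141.38

$141.38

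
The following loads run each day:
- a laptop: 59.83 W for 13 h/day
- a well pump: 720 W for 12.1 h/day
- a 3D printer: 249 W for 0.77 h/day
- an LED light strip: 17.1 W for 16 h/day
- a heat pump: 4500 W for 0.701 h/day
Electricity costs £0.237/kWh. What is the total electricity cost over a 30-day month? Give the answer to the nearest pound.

laptop: 59.83 W × 13 h × 30 d = 23,334 Wh = 23.33 kWh
well pump: 720 W × 12.1 h × 30 d = 261,360 Wh = 261.4 kWh
3D printer: 249 W × 0.77 h × 30 d = 5,752 Wh = 5.752 kWh
LED light strip: 17.1 W × 16 h × 30 d = 8,208 Wh = 8.208 kWh
heat pump: 4500 W × 0.701 h × 30 d = 94,635 Wh = 94.64 kWh
Total energy = 23.33 + 261.4 + 5.752 + 8.208 + 94.64 = 393.3 kWh
Cost = 393.3 kWh × £0.237 = £93.21 ≈ £93

£93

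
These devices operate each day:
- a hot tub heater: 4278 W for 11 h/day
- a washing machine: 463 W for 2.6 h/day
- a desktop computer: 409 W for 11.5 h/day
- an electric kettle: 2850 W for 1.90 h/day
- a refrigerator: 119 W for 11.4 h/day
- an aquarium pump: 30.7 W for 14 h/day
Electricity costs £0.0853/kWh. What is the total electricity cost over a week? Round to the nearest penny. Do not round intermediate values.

£35.93

hot tub heater: 4278 W × 11 h × 7 d = 329,406 Wh = 329.4 kWh
washing machine: 463 W × 2.6 h × 7 d = 8,427 Wh = 8.427 kWh
desktop computer: 409 W × 11.5 h × 7 d = 32,924 Wh = 32.92 kWh
electric kettle: 2850 W × 1.90 h × 7 d = 37,905 Wh = 37.91 kWh
refrigerator: 119 W × 11.4 h × 7 d = 9,496 Wh = 9.496 kWh
aquarium pump: 30.7 W × 14 h × 7 d = 3,009 Wh = 3.009 kWh
Total energy = 329.4 + 8.427 + 32.92 + 37.91 + 9.496 + 3.009 = 421.2 kWh
Cost = 421.2 kWh × £0.0853 = £35.93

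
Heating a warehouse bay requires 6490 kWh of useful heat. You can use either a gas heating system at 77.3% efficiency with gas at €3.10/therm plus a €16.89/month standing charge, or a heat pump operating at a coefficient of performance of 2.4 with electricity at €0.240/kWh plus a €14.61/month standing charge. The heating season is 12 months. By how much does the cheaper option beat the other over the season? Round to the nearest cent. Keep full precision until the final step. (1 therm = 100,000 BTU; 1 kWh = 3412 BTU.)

Heat load = 6490 kWh × 3412 = 22,143,880 BTU
Gas: input = 22,143,880 / 0.773 = 28,646,675 BTU = 286.5 therm → 286.5 × €3.10 = €888.05; + 12 × €16.89 standing = €1,090.73
Heat pump: 22,143,880 BTU / 3412 = 6,490 kWh heat; / 2.4 = 2,704 kWh in → × €0.240 = €649.00; + 12 × €14.61 standing = €824.32
Difference = |€1,090.73 − €824.32| = €266.41

€266.41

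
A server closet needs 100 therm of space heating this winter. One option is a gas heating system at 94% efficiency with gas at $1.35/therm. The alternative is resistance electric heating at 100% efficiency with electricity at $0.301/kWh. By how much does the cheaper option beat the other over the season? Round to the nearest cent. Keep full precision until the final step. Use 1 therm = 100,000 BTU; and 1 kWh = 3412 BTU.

$738.56

Heat load = 100 therm × 100,000 = 10,000,000 BTU
Gas: input = 10,000,000 / 0.94 = 10,638,298 BTU = 106.4 therm → 106.4 × $1.35 = $143.62
Electric: 10,000,000 BTU / 3412 = 2,931 kWh → × $0.301 = $882.18
Difference = |$143.62 − $882.18| = $738.56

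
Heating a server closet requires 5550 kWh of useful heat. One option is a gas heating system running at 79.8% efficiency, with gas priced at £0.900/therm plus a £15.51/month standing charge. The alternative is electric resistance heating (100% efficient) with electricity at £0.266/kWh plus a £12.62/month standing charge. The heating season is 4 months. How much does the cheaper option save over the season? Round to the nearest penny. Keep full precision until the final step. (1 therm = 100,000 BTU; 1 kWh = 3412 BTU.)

£1251.17

Heat load = 5550 kWh × 3412 = 18,936,600 BTU
Gas: input = 18,936,600 / 0.798 = 23,730,075 BTU = 237.3 therm → 237.3 × £0.900 = £213.57; + 4 × £15.51 standing = £275.61
Electric: 18,936,600 BTU / 3412 = 5,550 kWh → × £0.266 = £1,476.30; + 4 × £12.62 standing = £1,526.78
Difference = |£275.61 − £1,526.78| = £1,251.17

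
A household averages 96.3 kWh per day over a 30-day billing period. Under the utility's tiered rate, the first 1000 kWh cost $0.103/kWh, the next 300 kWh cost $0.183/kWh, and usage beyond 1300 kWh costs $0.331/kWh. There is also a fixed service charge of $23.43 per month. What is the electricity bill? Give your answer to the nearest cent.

$707.29

Usage = 96.3 kWh/day × 30 days = 2889 kWh
First 1000 kWh × $0.103 = $103.00
Next 300 kWh × $0.183 = $54.90
Remaining 1589 kWh × $0.331 = $525.96
Energy charge = $683.86; + service $23.43 = $707.29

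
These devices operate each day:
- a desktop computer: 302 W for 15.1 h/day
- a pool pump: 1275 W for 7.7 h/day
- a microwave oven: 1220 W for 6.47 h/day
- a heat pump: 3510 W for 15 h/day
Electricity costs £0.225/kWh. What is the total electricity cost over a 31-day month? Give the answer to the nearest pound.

£523

desktop computer: 302 W × 15.1 h × 31 d = 141,366 Wh = 141.4 kWh
pool pump: 1275 W × 7.7 h × 31 d = 304,342 Wh = 304.3 kWh
microwave oven: 1220 W × 6.47 h × 31 d = 244,695 Wh = 244.7 kWh
heat pump: 3510 W × 15 h × 31 d = 1,632,150 Wh = 1,632 kWh
Total energy = 141.4 + 304.3 + 244.7 + 1,632 = 2,323 kWh
Cost = 2,323 kWh × £0.225 = £522.57 ≈ £523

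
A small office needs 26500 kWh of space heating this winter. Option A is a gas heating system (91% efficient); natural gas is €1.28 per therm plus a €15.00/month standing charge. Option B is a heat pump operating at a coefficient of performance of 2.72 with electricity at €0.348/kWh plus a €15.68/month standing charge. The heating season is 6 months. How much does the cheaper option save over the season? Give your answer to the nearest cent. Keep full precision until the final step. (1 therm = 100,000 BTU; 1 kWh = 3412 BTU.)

€2122.71

Heat load = 26500 kWh × 3412 = 90,418,000 BTU
Gas: input = 90,418,000 / 0.91 = 99,360,440 BTU = 993.6 therm → 993.6 × €1.28 = €1,271.81; + 6 × €15.00 standing = €1,361.81
Heat pump: 90,418,000 BTU / 3412 = 26,500 kWh heat; / 2.72 = 9,743 kWh in → × €0.348 = €3,390.44; + 6 × €15.68 standing = €3,484.52
Difference = |€1,361.81 − €3,484.52| = €2,122.71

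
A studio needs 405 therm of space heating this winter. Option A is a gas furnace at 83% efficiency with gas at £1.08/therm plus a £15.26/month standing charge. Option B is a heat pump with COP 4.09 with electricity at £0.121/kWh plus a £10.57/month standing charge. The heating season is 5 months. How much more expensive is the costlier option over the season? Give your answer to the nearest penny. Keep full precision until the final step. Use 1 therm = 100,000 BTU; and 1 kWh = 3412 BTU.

Heat load = 405 therm × 100,000 = 40,500,000 BTU
Gas: input = 40,500,000 / 0.83 = 48,795,181 BTU = 488 therm → 488 × £1.08 = £526.99; + 5 × £15.26 standing = £603.29
Heat pump: 40,500,000 BTU / 3412 = 11,870 kWh heat; / 4.09 = 2,902 kWh in → × £0.121 = £351.16; + 5 × £10.57 standing = £404.01
Difference = |£603.29 − £404.01| = £199.28

£199.28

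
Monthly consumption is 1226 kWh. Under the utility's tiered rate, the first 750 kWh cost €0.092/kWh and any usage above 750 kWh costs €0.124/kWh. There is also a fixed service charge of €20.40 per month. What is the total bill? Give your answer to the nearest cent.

€148.42

First 750 kWh × €0.092 = €69.00
Remaining 476 kWh × €0.124 = €59.02
Energy charge = €128.02; + service €20.40 = €148.42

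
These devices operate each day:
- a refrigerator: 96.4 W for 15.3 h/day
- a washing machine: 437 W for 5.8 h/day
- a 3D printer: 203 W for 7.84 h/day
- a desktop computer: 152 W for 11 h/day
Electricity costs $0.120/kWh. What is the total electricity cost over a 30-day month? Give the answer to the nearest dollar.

$26

refrigerator: 96.4 W × 15.3 h × 30 d = 44,248 Wh = 44.25 kWh
washing machine: 437 W × 5.8 h × 30 d = 76,038 Wh = 76.04 kWh
3D printer: 203 W × 7.84 h × 30 d = 47,746 Wh = 47.75 kWh
desktop computer: 152 W × 11 h × 30 d = 50,160 Wh = 50.16 kWh
Total energy = 44.25 + 76.04 + 47.75 + 50.16 = 218.2 kWh
Cost = 218.2 kWh × $0.120 = $26.18 ≈ $26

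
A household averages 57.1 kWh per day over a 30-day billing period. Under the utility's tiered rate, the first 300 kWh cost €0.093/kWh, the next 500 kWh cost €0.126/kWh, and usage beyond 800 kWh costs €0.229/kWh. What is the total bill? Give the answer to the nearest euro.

€300

Usage = 57.1 kWh/day × 30 days = 1713 kWh
First 300 kWh × €0.093 = €27.90
Next 500 kWh × €0.126 = €63.00
Remaining 913 kWh × €0.229 = €209.08
Total = €299.98 ≈ €300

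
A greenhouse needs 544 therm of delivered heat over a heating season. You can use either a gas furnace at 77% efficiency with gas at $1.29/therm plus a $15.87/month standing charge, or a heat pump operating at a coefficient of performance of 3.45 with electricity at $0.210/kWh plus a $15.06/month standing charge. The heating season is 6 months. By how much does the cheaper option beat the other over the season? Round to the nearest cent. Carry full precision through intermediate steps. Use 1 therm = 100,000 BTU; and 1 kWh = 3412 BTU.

Heat load = 544 therm × 100,000 = 54,400,000 BTU
Gas: input = 54,400,000 / 0.77 = 70,649,351 BTU = 706.5 therm → 706.5 × $1.29 = $911.38; + 6 × $15.87 standing = $1,006.60
Heat pump: 54,400,000 BTU / 3412 = 15,940 kWh heat; / 3.45 = 4,621 kWh in → × $0.210 = $970.49; + 6 × $15.06 standing = $1,060.85
Difference = |$1,006.60 − $1,060.85| = $54.25

$54.25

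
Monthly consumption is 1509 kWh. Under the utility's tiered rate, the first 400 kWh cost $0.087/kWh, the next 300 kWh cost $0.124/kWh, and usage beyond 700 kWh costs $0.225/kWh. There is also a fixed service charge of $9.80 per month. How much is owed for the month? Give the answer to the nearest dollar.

First 400 kWh × $0.087 = $34.80
Next 300 kWh × $0.124 = $37.20
Remaining 809 kWh × $0.225 = $182.03
Energy charge = $254.03; + service $9.80 = $263.82 ≈ $264

$264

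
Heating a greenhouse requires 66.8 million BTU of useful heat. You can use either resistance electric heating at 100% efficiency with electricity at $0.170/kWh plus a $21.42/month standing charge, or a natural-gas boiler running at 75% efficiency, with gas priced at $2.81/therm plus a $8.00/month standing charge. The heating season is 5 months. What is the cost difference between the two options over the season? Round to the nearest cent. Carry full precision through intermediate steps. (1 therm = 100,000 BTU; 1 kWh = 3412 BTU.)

$892.58

Heat load = 66.8 × 10⁶ BTU = 66,800,000 BTU
Gas: input = 66,800,000 / 0.75 = 89,066,667 BTU = 890.7 therm → 890.7 × $2.81 = $2,502.77; + 5 × $8.00 standing = $2,542.77
Electric: 66,800,000 BTU / 3412 = 19,580 kWh → × $0.170 = $3,328.25; + 5 × $21.42 standing = $3,435.35
Difference = |$2,542.77 − $3,435.35| = $892.58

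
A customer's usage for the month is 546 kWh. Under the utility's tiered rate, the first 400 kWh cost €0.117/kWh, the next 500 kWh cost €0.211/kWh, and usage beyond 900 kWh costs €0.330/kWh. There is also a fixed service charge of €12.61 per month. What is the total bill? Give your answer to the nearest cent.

First 400 kWh × €0.117 = €46.80
Next 146 kWh × €0.211 = €30.81
Remaining tier: 0 kWh (not reached)
Energy charge = €77.61; + service €12.61 = €90.22

€90.22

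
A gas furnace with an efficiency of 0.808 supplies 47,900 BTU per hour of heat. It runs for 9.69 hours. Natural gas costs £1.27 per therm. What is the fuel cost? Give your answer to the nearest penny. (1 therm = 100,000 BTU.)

Heat delivered = 47,900 BTU/h × 9.69 h = 464,151 BTU
Gas input = 464,151 / 0.808 = 574,444 BTU
= 574,444 / 100,000 = 5.744 therm
Cost = 5.744 × £1.27/therm = £7.30

£7.30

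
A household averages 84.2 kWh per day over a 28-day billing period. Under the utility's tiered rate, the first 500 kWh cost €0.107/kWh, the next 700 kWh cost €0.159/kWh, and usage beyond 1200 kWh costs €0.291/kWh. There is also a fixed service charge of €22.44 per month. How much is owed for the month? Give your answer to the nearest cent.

Usage = 84.2 kWh/day × 28 days = 2357.6 kWh
First 500 kWh × €0.107 = €53.50
Next 700 kWh × €0.159 = €111.30
Remaining 1157.6 kWh × €0.291 = €336.86
Energy charge = €501.66; + service €22.44 = €524.10

€524.10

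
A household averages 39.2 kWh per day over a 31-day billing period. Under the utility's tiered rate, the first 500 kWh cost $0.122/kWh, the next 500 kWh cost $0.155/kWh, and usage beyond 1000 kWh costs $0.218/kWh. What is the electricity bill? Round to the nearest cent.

Usage = 39.2 kWh/day × 31 days = 1215.2 kWh
First 500 kWh × $0.122 = $61.00
Next 500 kWh × $0.155 = $77.50
Remaining 215.2 kWh × $0.218 = $46.91
Total = $185.41

$185.41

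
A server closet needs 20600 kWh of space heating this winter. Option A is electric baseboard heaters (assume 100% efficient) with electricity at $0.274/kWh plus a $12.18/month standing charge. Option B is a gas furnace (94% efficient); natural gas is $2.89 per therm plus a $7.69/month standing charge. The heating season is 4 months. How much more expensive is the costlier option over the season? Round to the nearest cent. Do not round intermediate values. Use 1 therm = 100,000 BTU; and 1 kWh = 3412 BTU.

Heat load = 20600 kWh × 3412 = 70,287,200 BTU
Gas: input = 70,287,200 / 0.94 = 74,773,617 BTU = 747.7 therm → 747.7 × $2.89 = $2,160.96; + 4 × $7.69 standing = $2,191.72
Electric: 70,287,200 BTU / 3412 = 20,600 kWh → × $0.274 = $5,644.40; + 4 × $12.18 standing = $5,693.12
Difference = |$2,191.72 − $5,693.12| = $3,501.40

$3501.40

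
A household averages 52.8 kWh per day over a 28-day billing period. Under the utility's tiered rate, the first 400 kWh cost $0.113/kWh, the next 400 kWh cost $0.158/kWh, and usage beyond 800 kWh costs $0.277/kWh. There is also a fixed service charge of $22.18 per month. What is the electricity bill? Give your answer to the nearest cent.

Usage = 52.8 kWh/day × 28 days = 1478.4 kWh
First 400 kWh × $0.113 = $45.20
Next 400 kWh × $0.158 = $63.20
Remaining 678.4 kWh × $0.277 = $187.92
Energy charge = $296.32; + service $22.18 = $318.50

$318.50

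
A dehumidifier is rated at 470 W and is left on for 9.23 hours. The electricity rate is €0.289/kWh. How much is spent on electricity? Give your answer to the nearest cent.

Energy = 470 W × 9.23 h = 4,338 Wh = 4.338 kWh
Cost = 4.338 kWh × €0.289/kWh = €1.25

€1.25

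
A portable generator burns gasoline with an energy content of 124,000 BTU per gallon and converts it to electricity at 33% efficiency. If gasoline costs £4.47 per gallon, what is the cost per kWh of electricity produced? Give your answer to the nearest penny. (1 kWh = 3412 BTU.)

£0.37

Electrical output per gallon = 124,000 BTU × 0.33 / 3412 BTU/kWh = 11.99 kWh
Cost per kWh = £4.47 / 11.99 kWh = £0.373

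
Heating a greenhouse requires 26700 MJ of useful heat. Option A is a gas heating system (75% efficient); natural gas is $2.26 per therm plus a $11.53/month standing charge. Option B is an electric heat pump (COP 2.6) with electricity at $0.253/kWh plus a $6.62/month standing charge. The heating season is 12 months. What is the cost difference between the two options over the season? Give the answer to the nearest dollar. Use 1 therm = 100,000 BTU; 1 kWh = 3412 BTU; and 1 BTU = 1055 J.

Heat load = 26700 MJ = 26,700,000,000 J / 1055 = 25,308,057 BTU
Gas: input = 25,308,057 / 0.75 = 33,744,076 BTU = 337.4 therm → 337.4 × $2.26 = $762.62; + 12 × $11.53 standing = $900.98
Heat pump: 25,308,057 BTU / 3412 = 7,417 kWh heat; / 2.6 = 2,853 kWh in → × $0.253 = $721.77; + 12 × $6.62 standing = $801.21
Difference = |$900.98 − $801.21| = $99.77 ≈ $100

$100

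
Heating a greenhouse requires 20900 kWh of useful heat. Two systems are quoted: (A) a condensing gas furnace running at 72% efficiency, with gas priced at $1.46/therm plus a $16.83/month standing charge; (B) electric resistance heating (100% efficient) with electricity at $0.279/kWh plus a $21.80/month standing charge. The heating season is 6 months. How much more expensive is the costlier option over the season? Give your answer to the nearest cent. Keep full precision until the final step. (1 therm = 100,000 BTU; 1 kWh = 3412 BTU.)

Heat load = 20900 kWh × 3412 = 71,310,800 BTU
Gas: input = 71,310,800 / 0.72 = 99,042,778 BTU = 990.4 therm → 990.4 × $1.46 = $1,446.02; + 6 × $16.83 standing = $1,547.00
Electric: 71,310,800 BTU / 3412 = 20,900 kWh → × $0.279 = $5,831.10; + 6 × $21.80 standing = $5,961.90
Difference = |$1,547.00 − $5,961.90| = $4,414.90

$4414.90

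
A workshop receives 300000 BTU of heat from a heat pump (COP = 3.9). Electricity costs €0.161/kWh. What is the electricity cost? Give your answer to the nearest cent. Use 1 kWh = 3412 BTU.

Heat delivered = 300,000 BTU / 3412 = 87.92 kWh
Electrical input = 87.92 kWh / 3.9 = 22.54 kWh
Cost = 22.54 × €0.161/kWh = €3.63

€3.63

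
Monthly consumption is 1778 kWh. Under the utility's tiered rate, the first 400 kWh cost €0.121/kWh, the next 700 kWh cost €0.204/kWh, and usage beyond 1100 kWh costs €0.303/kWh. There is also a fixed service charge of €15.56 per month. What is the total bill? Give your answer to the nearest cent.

€412.19

First 400 kWh × €0.121 = €48.40
Next 700 kWh × €0.204 = €142.80
Remaining 678 kWh × €0.303 = €205.43
Energy charge = €396.63; + service €15.56 = €412.19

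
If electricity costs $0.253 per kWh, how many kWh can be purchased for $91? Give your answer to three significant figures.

360 kWh

$91 / $0.253 per kWh = 359.7 kWh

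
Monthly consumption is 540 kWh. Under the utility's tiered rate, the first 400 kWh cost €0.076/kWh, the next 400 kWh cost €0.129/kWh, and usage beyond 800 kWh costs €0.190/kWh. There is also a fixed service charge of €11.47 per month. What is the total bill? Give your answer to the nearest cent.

€59.93

First 400 kWh × €0.076 = €30.40
Next 140 kWh × €0.129 = €18.06
Remaining tier: 0 kWh (not reached)
Energy charge = €48.46; + service €11.47 = €59.93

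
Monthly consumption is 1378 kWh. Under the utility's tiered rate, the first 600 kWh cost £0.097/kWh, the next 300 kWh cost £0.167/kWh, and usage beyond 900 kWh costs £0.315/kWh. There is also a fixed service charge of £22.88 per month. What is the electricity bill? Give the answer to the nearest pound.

£282

First 600 kWh × £0.097 = £58.20
Next 300 kWh × £0.167 = £50.10
Remaining 478 kWh × £0.315 = £150.57
Energy charge = £258.87; + service £22.88 = £281.75 ≈ £282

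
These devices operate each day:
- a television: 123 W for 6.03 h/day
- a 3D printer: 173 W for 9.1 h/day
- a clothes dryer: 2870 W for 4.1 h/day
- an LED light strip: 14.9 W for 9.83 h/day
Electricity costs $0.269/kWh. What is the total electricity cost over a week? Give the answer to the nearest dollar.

$27

television: 123 W × 6.03 h × 7 d = 5,192 Wh = 5.192 kWh
3D printer: 173 W × 9.1 h × 7 d = 11,020 Wh = 11.02 kWh
clothes dryer: 2870 W × 4.1 h × 7 d = 82,369 Wh = 82.37 kWh
LED light strip: 14.9 W × 9.83 h × 7 d = 1,025 Wh = 1.025 kWh
Total energy = 5.192 + 11.02 + 82.37 + 1.025 = 99.61 kWh
Cost = 99.61 kWh × $0.269 = $26.79 ≈ $27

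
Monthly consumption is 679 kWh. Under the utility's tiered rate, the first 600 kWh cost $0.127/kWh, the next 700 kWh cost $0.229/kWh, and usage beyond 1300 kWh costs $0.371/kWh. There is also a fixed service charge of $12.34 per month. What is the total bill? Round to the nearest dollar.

First 600 kWh × $0.127 = $76.20
Next 79 kWh × $0.229 = $18.09
Remaining tier: 0 kWh (not reached)
Energy charge = $94.29; + service $12.34 = $106.63 ≈ $107

$107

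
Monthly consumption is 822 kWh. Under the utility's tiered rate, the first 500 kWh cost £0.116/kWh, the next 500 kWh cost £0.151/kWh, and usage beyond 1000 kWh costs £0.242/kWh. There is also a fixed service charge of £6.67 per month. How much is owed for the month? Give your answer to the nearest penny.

£113.29

First 500 kWh × £0.116 = £58.00
Next 322 kWh × £0.151 = £48.62
Remaining tier: 0 kWh (not reached)
Energy charge = £106.62; + service £6.67 = £113.29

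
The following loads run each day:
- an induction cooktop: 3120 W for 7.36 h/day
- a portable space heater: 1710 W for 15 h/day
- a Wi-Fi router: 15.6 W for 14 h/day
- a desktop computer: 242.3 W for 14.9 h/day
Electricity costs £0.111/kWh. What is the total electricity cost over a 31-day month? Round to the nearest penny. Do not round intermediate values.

induction cooktop: 3120 W × 7.36 h × 31 d = 711,859 Wh = 711.9 kWh
portable space heater: 1710 W × 15 h × 31 d = 795,150 Wh = 795.1 kWh
Wi-Fi router: 15.6 W × 14 h × 31 d = 6,770 Wh = 6.77 kWh
desktop computer: 242.3 W × 14.9 h × 31 d = 111,918 Wh = 111.9 kWh
Total energy = 711.9 + 795.1 + 6.77 + 111.9 = 1,626 kWh
Cost = 1,626 kWh × £0.111 = £180.45

£180.45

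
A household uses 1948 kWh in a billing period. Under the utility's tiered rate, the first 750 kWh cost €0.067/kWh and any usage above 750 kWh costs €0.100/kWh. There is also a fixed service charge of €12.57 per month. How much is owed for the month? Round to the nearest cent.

First 750 kWh × €0.067 = €50.25
Remaining 1198 kWh × €0.100 = €119.80
Energy charge = €170.05; + service €12.57 = €182.62

€182.62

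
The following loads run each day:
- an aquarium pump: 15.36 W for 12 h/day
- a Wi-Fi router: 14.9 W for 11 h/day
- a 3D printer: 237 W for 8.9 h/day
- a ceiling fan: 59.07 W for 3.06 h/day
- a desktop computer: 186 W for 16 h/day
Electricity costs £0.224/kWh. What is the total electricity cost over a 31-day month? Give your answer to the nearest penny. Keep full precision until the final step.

£38.99

aquarium pump: 15.36 W × 12 h × 31 d = 5,714 Wh = 5.714 kWh
Wi-Fi router: 14.9 W × 11 h × 31 d = 5,081 Wh = 5.081 kWh
3D printer: 237 W × 8.9 h × 31 d = 65,388 Wh = 65.39 kWh
ceiling fan: 59.07 W × 3.06 h × 31 d = 5,603 Wh = 5.603 kWh
desktop computer: 186 W × 16 h × 31 d = 92,256 Wh = 92.26 kWh
Total energy = 5.714 + 5.081 + 65.39 + 5.603 + 92.26 = 174 kWh
Cost = 174 kWh × £0.224 = £38.99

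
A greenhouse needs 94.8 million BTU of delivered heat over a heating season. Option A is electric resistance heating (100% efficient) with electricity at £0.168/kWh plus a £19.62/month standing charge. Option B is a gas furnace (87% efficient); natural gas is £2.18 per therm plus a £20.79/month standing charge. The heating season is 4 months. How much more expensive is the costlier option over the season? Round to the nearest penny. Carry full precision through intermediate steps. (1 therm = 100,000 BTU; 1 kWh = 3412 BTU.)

£2287.63

Heat load = 94.8 × 10⁶ BTU = 94,800,000 BTU
Gas: input = 94,800,000 / 0.87 = 108,965,517 BTU = 1,090 therm → 1,090 × £2.18 = £2,375.45; + 4 × £20.79 standing = £2,458.61
Electric: 94,800,000 BTU / 3412 = 27,780 kWh → × £0.168 = £4,667.76; + 4 × £19.62 standing = £4,746.24
Difference = |£2,458.61 − £4,746.24| = £2,287.63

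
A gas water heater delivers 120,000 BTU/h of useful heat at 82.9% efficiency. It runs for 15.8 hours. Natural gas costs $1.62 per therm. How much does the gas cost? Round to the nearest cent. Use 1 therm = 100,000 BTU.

$37.05

Heat delivered = 120,000 BTU/h × 15.8 h = 1,896,000 BTU
Gas input = 1,896,000 / 0.829 = 2,287,093 BTU
= 2,287,093 / 100,000 = 22.87 therm
Cost = 22.87 × $1.62/therm = $37.05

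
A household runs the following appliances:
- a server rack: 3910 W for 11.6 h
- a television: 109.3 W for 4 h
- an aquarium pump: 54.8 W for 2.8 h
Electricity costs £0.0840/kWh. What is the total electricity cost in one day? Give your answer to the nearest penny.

server rack: 3910 W × 11.6 h = 45,356 Wh = 45.36 kWh
television: 109.3 W × 4 h = 437 Wh = 0.4372 kWh
aquarium pump: 54.8 W × 2.8 h = 153 Wh = 0.1534 kWh
Total energy = 45.36 + 0.4372 + 0.1534 = 45.95 kWh
Cost = 45.95 kWh × £0.0840 = £3.86

£3.86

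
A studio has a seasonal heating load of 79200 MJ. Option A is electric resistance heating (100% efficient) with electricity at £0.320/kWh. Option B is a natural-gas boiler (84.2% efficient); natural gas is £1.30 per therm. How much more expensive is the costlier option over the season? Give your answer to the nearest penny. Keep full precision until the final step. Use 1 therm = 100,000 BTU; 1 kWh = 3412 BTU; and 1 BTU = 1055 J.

£5881.61

Heat load = 79200 MJ = 79,200,000,000 J / 1055 = 75,071,090 BTU
Gas: input = 75,071,090 / 0.842 = 89,158,064 BTU = 891.6 therm → 891.6 × £1.30 = £1,159.05
Electric: 75,071,090 BTU / 3412 = 22,000 kWh → × £0.320 = £7,040.66
Difference = |£1,159.05 − £7,040.66| = £5,881.61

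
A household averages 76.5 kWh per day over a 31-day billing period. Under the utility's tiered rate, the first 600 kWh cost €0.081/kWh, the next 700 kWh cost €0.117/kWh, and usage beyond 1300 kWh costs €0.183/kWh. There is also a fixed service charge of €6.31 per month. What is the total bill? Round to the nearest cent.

€332.89

Usage = 76.5 kWh/day × 31 days = 2371.5 kWh
First 600 kWh × €0.081 = €48.60
Next 700 kWh × €0.117 = €81.90
Remaining 1071.5 kWh × €0.183 = €196.08
Energy charge = €326.58; + service €6.31 = €332.89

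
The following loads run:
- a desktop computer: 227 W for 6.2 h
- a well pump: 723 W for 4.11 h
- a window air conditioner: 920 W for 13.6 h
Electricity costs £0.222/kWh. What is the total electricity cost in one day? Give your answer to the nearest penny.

desktop computer: 227 W × 6.2 h = 1,407 Wh = 1.407 kWh
well pump: 723 W × 4.11 h = 2,972 Wh = 2.972 kWh
window air conditioner: 920 W × 13.6 h = 12,512 Wh = 12.51 kWh
Total energy = 1.407 + 2.972 + 12.51 = 16.89 kWh
Cost = 16.89 kWh × £0.222 = £3.75

£3.75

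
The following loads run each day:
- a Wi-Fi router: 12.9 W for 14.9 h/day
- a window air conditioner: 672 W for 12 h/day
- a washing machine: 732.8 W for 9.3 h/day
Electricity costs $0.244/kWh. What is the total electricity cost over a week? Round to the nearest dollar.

$26

Wi-Fi router: 12.9 W × 14.9 h × 7 d = 1,345 Wh = 1.345 kWh
window air conditioner: 672 W × 12 h × 7 d = 56,448 Wh = 56.45 kWh
washing machine: 732.8 W × 9.3 h × 7 d = 47,705 Wh = 47.71 kWh
Total energy = 1.345 + 56.45 + 47.71 = 105.5 kWh
Cost = 105.5 kWh × $0.244 = $25.74 ≈ $26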